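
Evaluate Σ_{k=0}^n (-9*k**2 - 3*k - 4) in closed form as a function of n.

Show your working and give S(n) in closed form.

Ratio r(k) = (9*k**2 + 21*k + 16)/(9*k**2 + 3*k + 4).
A = 1, B = 1, C = k**2 + k/3 + 4/9.
Set up (1)·f(k+1) − (1)·f(k) − (k**2 + k/3 + 4/9) = 0.
Degrees (0,0,2) ⇒ d ≤ 3.
A polynomial solution: f(k) = k*(3*k**2 - 3*k + 4)/9.
Certificate R = B(k−1)f/C = k*(3*k**2 - 3*k + 4)/(9*k**2 + 3*k + 4) gives s_k = k*(-3*k**2 + 3*k - 4).
s_(k+1) − s_k = -9*k**2 - 3*k - 4 = t_k.
s_(n+1) = -3*n**3 - 6*n**2 - 7*n - 4 and s_(0) = 0, so S(n) = -3*n**3 - 6*n**2 - 7*n - 4.

S(n) = -3*n**3 - 6*n**2 - 7*n - 4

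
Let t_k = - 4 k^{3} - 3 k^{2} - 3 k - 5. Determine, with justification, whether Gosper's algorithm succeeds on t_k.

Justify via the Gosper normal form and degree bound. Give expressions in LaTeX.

Yes. s_k = k \left(- k^{3} + k^{2} - k - 4\right).

Step 1: r(k) = (4*k**3 + 15*k**2 + 21*k + 15)/(4*k**3 + 3*k**2 + 3*k + 5).
Factor: A=1; B=1; C=k**3 + 3*k**2/4 + 3*k/4 + 5/4.
f must satisfy (1)·f(k+1) − (1)·f(k) = k**3 + 3*k**2/4 + 3*k/4 + 5/4.
Bound: deg f ≤ 4.
Coefficient equations give f(k) = k*(k**3 - k**2 + k + 4)/4.
So s_k = (B(k−1)f/C)·t_k = (k*(k**3 - k**2 + k + 4)/(4*k**3 + 3*k**2 + 3*k + 5))·t_k = k*(-k**3 + k**2 - k - 4).
s_(k+1) − s_k = -4*k**3 - 3*k**2 - 3*k - 5 = t_k.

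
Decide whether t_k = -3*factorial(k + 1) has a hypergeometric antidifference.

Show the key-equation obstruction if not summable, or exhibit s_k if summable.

The ratio is k + 2.
Normal form (A,B,C) = (k + 2, 1, 1).
Key eq: (k + 2)·f(k+1) = (1)·f(k) + (1).
d = -1 from the (1,0,0) case.
deg f ≤ -1 is impossible — no certificate.

No — t_k has no hypergeometric antidifference.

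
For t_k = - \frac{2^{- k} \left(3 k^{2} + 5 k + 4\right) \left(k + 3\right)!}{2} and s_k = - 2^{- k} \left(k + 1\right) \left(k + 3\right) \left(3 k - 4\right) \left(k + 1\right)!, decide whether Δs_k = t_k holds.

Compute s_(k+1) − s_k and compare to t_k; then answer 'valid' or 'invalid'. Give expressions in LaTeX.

s_(k+1) = -(k + 2)*(k + 4)*(3*k - 1)*factorial(k + 2)/(2*2**k)
s_(k+1) − s_k = -(3*k**4 + 17*k**3 + 36*k**2 + 42*k + 8)*factorial(k + 1)/(2*2**k)
(s_(k+1) − s_k) − t_k = (3*k**3 + 11*k**2 + 8*k + 16)*factorial(k + 1)/(2*2**k)

Invalid: residual \frac{2^{- k} \left(3 k^{3} + 11 k^{2} + 8 k + 16\right) \left(k + 1\right)!}{2} ≠ 0.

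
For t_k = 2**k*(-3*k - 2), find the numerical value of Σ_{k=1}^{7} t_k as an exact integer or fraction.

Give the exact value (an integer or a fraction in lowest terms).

r(k) = 2*(3*k + 5)/(3*k + 2) after simplifying.
Normal form (A,B,C) = (2, 1, k + 2/3).
Key eq: (2)·f(k+1) = (1)·f(k) + (k + 2/3).
Bound: deg f ≤ 1.
Match coefficients ⇒ f(k) = (3*k - 4)/3.
Get s_k = R·t_k = 2**k*(4 - 3*k) with R(k) = B(k−1)f(k)/C(k) = (3*k - 4)/(3*k + 2).
Verify: 2**k*(-3*k - 2) matches t_k.
Σ_(k=1)^(7) t_k = s_(8) − s_(1) = -5120 − (2) = -5122.

Σ = -5122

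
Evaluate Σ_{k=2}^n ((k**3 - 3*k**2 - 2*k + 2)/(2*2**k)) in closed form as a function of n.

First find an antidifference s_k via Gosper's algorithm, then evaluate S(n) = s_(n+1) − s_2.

S(n) = 2**(-n - 1)*(7*2**n - n**3 - 3*n**2 - 4*n - 6)

Step 1: r(k) = (k**3 - 5*k - 2)/(2*(k**3 - 3*k**2 - 2*k + 2)).
Factor: A=1/2; B=1; C=k**3 - 3*k**2 - 2*k + 2.
Need (1/2)·f(k+1) − (1)·f(k) = k**3 - 3*k**2 - 2*k + 2.
Bound: deg f ≤ 3.
Solving with deg f ≤ 3: f(k) = -2*(k**3 + k + 4).
R(k) = B(k−1)·f(k)/C(k) = -2*(k**3 + k + 4)/((k + 1)*(k**2 - 4*k + 2)); s_k = R·t_k = (-k**3 - k - 4)/2**k.
Verify: (2*k**3 + k - (k + 1)**3 + 3)/(2*2**k) matches t_k.
Telescope: S(n) = s_(n+1) − s_(2) = 2**(-n - 1)*(-n**3 - 3*n**2 - 4*n - 6) − (-7/2) = 2**(-n - 1)*(7*2**n - n**3 - 3*n**2 - 4*n - 6).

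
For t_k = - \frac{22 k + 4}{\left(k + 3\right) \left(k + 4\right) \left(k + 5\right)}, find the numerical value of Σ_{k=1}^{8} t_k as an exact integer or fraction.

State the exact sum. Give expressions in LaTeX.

Σ = -529/390

t_(k+1)/t_k = (k + 3)*(11*k + 13)/((k + 6)*(11*k + 2)).
Normal form (A,B,C) = (k + 3, k + 6, k + 2/11).
Need (k + 3)·f(k+1) − (k + 5)·f(k) = k + 2/11.
Bound: deg f ≤ 2.
Match coefficients ⇒ f(k) = k*(35*k - 19)/264.
So s_k = (B(k−1)f/C)·t_k = (k*(k + 5)*(35*k - 19)/(24*(11*k + 2)))·t_k = -k*(35*k - 19)/(12*(k + 3)*(k + 4)).
Δs = 2*(-11*k - 2)/(k**3 + 12*k**2 + 47*k + 60), as required.
Telescoping: Σ = s_(9) − s_(1) = -37/26 − (-1/15) = -529/390.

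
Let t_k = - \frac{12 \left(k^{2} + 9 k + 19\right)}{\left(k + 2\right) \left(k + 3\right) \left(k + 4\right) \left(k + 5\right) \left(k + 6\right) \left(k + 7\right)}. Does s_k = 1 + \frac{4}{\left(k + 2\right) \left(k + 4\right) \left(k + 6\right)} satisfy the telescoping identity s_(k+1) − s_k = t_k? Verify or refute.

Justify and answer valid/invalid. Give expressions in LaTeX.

Valid: the claim telescopes to t_k.

s_(k+1) = 1 + 4/((k + 3)*(k + 5)*(k + 7))
s_(k+1) − s_k = 4/((k + 3)*(k + 5)*(k + 7)) - 4/((k + 2)*(k + 4)*(k + 6))
(s_(k+1) − s_k) − t_k = 0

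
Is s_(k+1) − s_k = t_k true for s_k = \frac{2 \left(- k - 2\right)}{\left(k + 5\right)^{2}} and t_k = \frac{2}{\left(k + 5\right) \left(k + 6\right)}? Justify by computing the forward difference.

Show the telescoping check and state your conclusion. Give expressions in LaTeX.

s_(k+1) = 2*(-k - 3)/(k + 6)**2
s_(k+1) − s_k = 2*(k**2 + 5*k - 3)/(k**4 + 22*k**3 + 181*k**2 + 660*k + 900)
(s_(k+1) − s_k) − t_k = 6*(-2*k - 11)/(k**4 + 22*k**3 + 181*k**2 + 660*k + 900)

Invalid: residual \frac{6 \left(- 2 k - 11\right)}{k^{4} + 22 k^{3} + 181 k^{2} + 660 k + 900} ≠ 0.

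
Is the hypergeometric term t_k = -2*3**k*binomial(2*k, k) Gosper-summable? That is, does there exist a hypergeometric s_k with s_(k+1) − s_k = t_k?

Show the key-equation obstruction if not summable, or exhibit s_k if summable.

Ratio r(k) = 6*(2*k + 1)/(k + 1).
So A=12*k + 6 and B=k + 1, with C=1.
Set up (12*k + 6)·f(k+1) − (k)·f(k) − (1) = 0.
deg f ≤ -1 (via 1,1,0).
deg f ≤ -1 is impossible — no certificate.

No — t_k has no hypergeometric antidifference.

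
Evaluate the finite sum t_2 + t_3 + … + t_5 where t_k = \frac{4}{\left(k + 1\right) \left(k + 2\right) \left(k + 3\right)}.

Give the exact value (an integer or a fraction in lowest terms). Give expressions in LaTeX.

Σ = 11/84

The ratio is (k + 1)/(k + 4).
Factor: A=k + 1; B=k + 4; C=1.
Need (k + 1)·f(k+1) − (k + 3)·f(k) = 1.
Bound: deg f ≤ 2.
Solving with deg f ≤ 2: f(k) = k*(k + 3)/4.
So s_k = (B(k−1)f/C)·t_k = (k*(k + 3)**2/4)·t_k = k*(k + 3)/((k + 1)*(k + 2)).
Δs = 4/(k**3 + 6*k**2 + 11*k + 6), as required.
Sum = s_(6) − s_(2); s_(6) = 27/28, s_(2) = 5/6 ⇒ 11/84.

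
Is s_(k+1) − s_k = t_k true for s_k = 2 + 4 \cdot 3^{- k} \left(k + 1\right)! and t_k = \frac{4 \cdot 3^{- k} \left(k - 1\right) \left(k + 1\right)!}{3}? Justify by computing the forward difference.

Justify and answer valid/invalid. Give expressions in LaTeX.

valid; difference matches t_k

s_(k+1) = 4*3**(-k - 1)*factorial(k + 2) + 2
s_(k+1) − s_k = 4*(k - 1)*factorial(k + 1)/(3*3**k)
(s_(k+1) − s_k) − t_k = 0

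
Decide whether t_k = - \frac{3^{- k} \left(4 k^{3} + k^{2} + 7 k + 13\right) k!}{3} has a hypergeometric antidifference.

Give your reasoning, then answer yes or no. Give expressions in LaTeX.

Yes. s_k = - 3^{- k} \left(4 k^{2} + k - 4\right) k!.

r(k) = (k + 1)*(7*k + 4*(k + 1)**3 + (k + 1)**2 + 20)/(3*(4*k**3 + k**2 + 7*k + 13)) after simplifying.
A = k/3 + 1/3, B = 1, C = k**3 + k**2/4 + 7*k/4 + 13/4.
Solve (k/3 + 1/3)·f(k+1) − (1)·f(k) = k**3 + k**2/4 + 7*k/4 + 13/4.
From deg A=1, deg B=0, deg C=3: d=2.
A polynomial solution: f(k) = 3*(4*k**2 + k - 4)/4.
Then R = B(k−1)f/C = 3*(4*k**2 + k - 4)/(4*k**3 + k**2 + 7*k + 13), so s_k = R(k)·t_k = -(4*k**2 + k - 4)*factorial(k)/3**k.
Δs = -(4*k**3 + k**2 + 7*k + 13)*factorial(k)/(3*3**k), as required.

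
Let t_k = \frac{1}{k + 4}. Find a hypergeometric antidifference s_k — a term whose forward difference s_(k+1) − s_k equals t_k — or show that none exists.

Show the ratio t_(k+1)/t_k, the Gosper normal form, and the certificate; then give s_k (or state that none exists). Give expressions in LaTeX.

Step 1: r(k) = (k + 4)/(k + 5).
Take A(k)=k + 4, B(k)=k + 5, C(k)=1.
Need (k + 4)·f(k+1) − (k + 4)·f(k) = 1.
Degrees (1,1,0) ⇒ d ≤ 0.
Put f(k) = c0: A·f(k+1) − B(k−1)·f(k) − C = -1; need -1 = 0 — inconsistent ⇒ no f, not summable.

not Gosper-summable; s_k does not exist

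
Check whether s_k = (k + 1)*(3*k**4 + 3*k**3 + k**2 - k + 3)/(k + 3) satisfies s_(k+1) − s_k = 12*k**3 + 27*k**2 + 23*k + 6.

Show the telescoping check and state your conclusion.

s_(k+1) = (k + 2)*(-k + 3*(k + 1)**4 + 3*(k + 1)**3 + (k + 1)**2 + 2)/(k + 4)
s_(k+1) − s_k = (12*k**5 + 93*k**4 + 236*k**3 + 285*k**2 + 166*k + 42)/(k**2 + 7*k + 12)
(s_(k+1) − s_k) − t_k = 2*(-9*k**4 - 60*k**3 - 103*k**2 - 76*k - 15)/(k**2 + 7*k + 12)

Invalid: residual 2*(-9*k**4 - 60*k**3 - 103*k**2 - 76*k - 15)/(k**2 + 7*k + 12) ≠ 0.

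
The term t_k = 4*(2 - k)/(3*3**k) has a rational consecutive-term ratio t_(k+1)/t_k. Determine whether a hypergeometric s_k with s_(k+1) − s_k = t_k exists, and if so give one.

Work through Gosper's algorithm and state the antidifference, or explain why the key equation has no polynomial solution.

r(k) = (k - 1)/(3*(k - 2)) after simplifying.
A = 1/3, B = 1, C = k - 2.
f must satisfy (1/3)·f(k+1) − (1)·f(k) = k - 2.
Bound: deg f ≤ 1.
Coefficient equations give f(k) = -3*(2*k - 3)/4.
R(k) = B(k−1)·f(k)/C(k) = -3*(2*k - 3)/(4*(k - 2)); s_k = R·t_k = (2*k - 3)/3**k.
s_(k+1) − s_k = 4*(2 - k)/(3*3**k) = t_k.

s_k = (2*k - 3)/3**k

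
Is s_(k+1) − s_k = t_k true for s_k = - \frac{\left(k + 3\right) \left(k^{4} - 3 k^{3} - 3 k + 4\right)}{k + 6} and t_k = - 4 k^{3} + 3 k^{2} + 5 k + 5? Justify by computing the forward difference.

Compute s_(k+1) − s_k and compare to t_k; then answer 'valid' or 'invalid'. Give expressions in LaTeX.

Invalid: residual \frac{3 \left(3 k^{4} + 24 k^{3} - 23 k^{2} - 32 k - 34\right)}{k^{2} + 13 k + 42} ≠ 0.

s_(k+1) = (k + 4)*(3*k - (k + 1)**4 + 3*(k + 1)**3 - 1)/(k + 7)
s_(k+1) − s_k = (-4*k**5 - 40*k**4 - 52*k**3 + 127*k**2 + 179*k + 108)/(k**2 + 13*k + 42)
(s_(k+1) − s_k) − t_k = 3*(3*k**4 + 24*k**3 - 23*k**2 - 32*k - 34)/(k**2 + 13*k + 42)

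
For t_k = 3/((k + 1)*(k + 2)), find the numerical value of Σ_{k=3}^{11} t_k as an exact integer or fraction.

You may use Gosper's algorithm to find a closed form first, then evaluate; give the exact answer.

Σ = 27/52

t_(k+1)/t_k = (k + 1)/(k + 3).
Take A(k)=k + 1, B(k)=k + 3, C(k)=1.
Solve (k + 1)·f(k+1) − (k + 2)·f(k) = 1.
From deg A=1, deg B=1, deg C=0: d=1.
Solving with deg f ≤ 1: f(k) = k.
So s_k = (B(k−1)f/C)·t_k = (k*(k + 2))·t_k = 3*k/(k + 1).
s_(k+1) − s_k = 3/(k**2 + 3*k + 2) = t_k.
Σ_(k=3)^(11) t_k = s_(12) − s_(3) = 36/13 − (9/4) = 27/52.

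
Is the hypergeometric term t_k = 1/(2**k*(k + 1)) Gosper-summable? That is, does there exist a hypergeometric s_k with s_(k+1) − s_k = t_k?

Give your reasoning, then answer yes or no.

Step 1: r(k) = (k + 1)/(2*(k + 2)).
Gosper form: A/B · C(k+1)/C(k) with A=k/2 + 1/2, B=k + 2, C=1.
Key eq: (k/2 + 1/2)·f(k+1) = (k + 1)·f(k) + (1).
Degrees (1,1,0) ⇒ d ≤ -1.
deg f ≤ -1 is impossible — no certificate.

No. Not Gosper-summable.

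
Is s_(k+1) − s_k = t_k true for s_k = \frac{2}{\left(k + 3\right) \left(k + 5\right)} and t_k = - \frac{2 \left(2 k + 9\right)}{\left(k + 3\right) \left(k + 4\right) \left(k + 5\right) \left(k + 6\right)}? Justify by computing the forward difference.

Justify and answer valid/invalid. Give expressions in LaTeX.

s_(k+1) = 2/((k + 4)*(k + 6))
s_(k+1) − s_k = 2*(-2*k - 9)/(k**4 + 18*k**3 + 119*k**2 + 342*k + 360)
(s_(k+1) − s_k) − t_k = 0

valid; difference matches t_k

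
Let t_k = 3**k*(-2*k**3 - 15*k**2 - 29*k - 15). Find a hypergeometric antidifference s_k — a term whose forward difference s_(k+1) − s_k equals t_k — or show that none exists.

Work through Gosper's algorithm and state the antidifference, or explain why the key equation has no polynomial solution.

Step 1: r(k) = 3*(2*k**3 + 21*k**2 + 65*k + 61)/(2*k**3 + 15*k**2 + 29*k + 15).
Normal form (A,B,C) = (3, 1, k**3 + 15*k**2/2 + 29*k/2 + 15/2).
Solve (3)·f(k+1) − (1)·f(k) = k**3 + 15*k**2/2 + 29*k/2 + 15/2.
From deg A=0, deg B=0, deg C=3: d=3.
Solving with deg f ≤ 3: f(k) = k*(k**2 + 3*k + 1)/2.
Get s_k = R·t_k = 3**k*k*(-k**2 - 3*k - 1) with R(k) = B(k−1)f(k)/C(k) = k*(k**2 + 3*k + 1)/(2*k**3 + 15*k**2 + 29*k + 15).
Verify: 3**k*(-2*k**3 - 15*k**2 - 29*k - 15) matches t_k.

s_k = 3**k*k*(-k**2 - 3*k - 1)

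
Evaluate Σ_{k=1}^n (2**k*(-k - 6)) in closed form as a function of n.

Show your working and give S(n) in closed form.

The ratio is 2*(k + 7)/(k + 6).
A = 2, B = 1, C = k + 6.
Need (2)·f(k+1) − (1)·f(k) = k + 6.
From deg A=0, deg B=0, deg C=1: d=1.
Solving with deg f ≤ 1: f(k) = k + 4.
Certificate R = B(k−1)f/C = (k + 4)/(k + 6) gives s_k = 2**k*(-k - 4).
Check: Δs_k = 2**k*(-k - 6). ✓
Evaluate: s_(n+1) = 2**(n + 1)*(-n - 5); subtract s_(1) = -10 ⇒ S(n) = -2*2**n*n - 10*2**n + 10.

S(n) = -2*2**n*n - 10*2**n + 10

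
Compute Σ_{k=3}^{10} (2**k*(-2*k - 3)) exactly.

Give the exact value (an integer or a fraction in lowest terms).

The ratio is 2*(2*k + 5)/(2*k + 3).
Take A(k)=2, B(k)=1, C(k)=k + 3/2.
Need (2)·f(k+1) − (1)·f(k) = k + 3/2.
d = 1 from the (0,0,1) case.
Solve for f: f(k) = (2*k - 1)/2 (degree 1 ≤ 1).
Certificate R = B(k−1)f/C = (2*k - 1)/(2*k + 3) gives s_k = 2**k*(1 - 2*k).
Verify: 2**k*(-2*k - 3) matches t_k.
Telescoping: Σ = s_(11) − s_(3) = -43008 − (-40) = -42968.

Σ = -42968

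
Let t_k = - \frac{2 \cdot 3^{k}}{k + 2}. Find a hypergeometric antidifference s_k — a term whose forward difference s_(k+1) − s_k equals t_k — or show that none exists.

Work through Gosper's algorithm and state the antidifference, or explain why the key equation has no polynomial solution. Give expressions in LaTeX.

none — t_k is not Gosper-summable

t_(k+1)/t_k = 3*(k + 2)/(k + 3).
Normal form (A,B,C) = (3*k + 6, k + 3, 1).
Key eq: (3*k + 6)·f(k+1) = (k + 2)·f(k) + (1).
Degrees (1,1,0) ⇒ d ≤ -1.
Negative degree bound (-1): no f exists, t_k not Gosper-summable.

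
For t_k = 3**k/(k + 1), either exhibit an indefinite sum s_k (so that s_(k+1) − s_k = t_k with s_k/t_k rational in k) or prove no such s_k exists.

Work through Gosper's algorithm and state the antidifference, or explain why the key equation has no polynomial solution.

not Gosper-summable; s_k does not exist

Compute t_(k+1)/t_k: get 3*(k + 1)/(k + 2).
Take A(k)=3*k + 3, B(k)=k + 2, C(k)=1.
Solve (3*k + 3)·f(k+1) − (k + 1)·f(k) = 1.
Degrees (1,1,0) ⇒ d ≤ -1.
Bound -1 < 0, so the key equation has no polynomial solution.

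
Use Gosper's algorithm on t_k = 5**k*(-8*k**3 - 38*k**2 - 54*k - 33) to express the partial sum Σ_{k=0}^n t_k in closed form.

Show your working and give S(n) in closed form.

S(n) = -10*5**n*n**3 - 40*5**n*n**2 - 55*5**n*n - 35*5**n + 2

The ratio is 5*(8*k**3 + 62*k**2 + 154*k + 133)/(8*k**3 + 38*k**2 + 54*k + 33).
So A=5 and B=1, with C=k**3 + 19*k**2/4 + 27*k/4 + 33/8.
Solve (5)·f(k+1) − (1)·f(k) = k**3 + 19*k**2/4 + 27*k/4 + 33/8.
deg f ≤ 3 (via 0,0,3).
A polynomial solution: f(k) = (2*k**3 + 2*k**2 + k + 2)/8.
So s_k = (B(k−1)f/C)·t_k = ((2*k**3 + 2*k**2 + k + 2)/(8*k**3 + 38*k**2 + 54*k + 33))·t_k = 5**k*(-2*k**3 - 2*k**2 - k - 2).
s_(k+1) − s_k = 5**k*(-8*k**3 - 38*k**2 - 54*k - 33) = t_k.
Evaluate: s_(n+1) = 5**(n + 1)*(-2*n**3 - 8*n**2 - 11*n - 7); subtract s_(0) = -2 ⇒ S(n) = -10*5**n*n**3 - 40*5**n*n**2 - 55*5**n*n - 35*5**n + 2.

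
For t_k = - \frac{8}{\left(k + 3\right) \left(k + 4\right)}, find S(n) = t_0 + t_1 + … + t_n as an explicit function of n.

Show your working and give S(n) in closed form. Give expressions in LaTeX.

Step 1: r(k) = (k + 3)/(k + 5).
A = k + 3, B = k + 5, C = 1.
Need (k + 3)·f(k+1) − (k + 4)·f(k) = 1.
Degrees (1,1,0) ⇒ d ≤ 1.
A polynomial solution: f(k) = k/3.
Certificate R = B(k−1)f/C = k*(k + 4)/3 gives s_k = -8*k/(3*k + 9).
s_(k+1) − s_k = -8/(k**2 + 7*k + 12) = t_k.
s_(n+1) = 8*(-n - 1)/(3*(n + 4)) and s_(0) = 0, so S(n) = 8*(-n - 1)/(3*(n + 4)).

S(n) = \frac{8 \left(- n - 1\right)}{3 \left(n + 4\right)}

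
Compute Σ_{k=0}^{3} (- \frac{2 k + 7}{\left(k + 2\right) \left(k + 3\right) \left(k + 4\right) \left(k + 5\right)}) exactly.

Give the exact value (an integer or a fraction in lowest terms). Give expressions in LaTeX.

Σ = -5/48

Compute t_(k+1)/t_k: get (k + 2)*(2*k + 9)/((k + 6)*(2*k + 7)).
A = k + 2, B = k + 6, C = k + 7/2.
f must satisfy (k + 2)·f(k+1) − (k + 5)·f(k) = k + 7/2.
d = 3 from the (1,1,1) case.
Solving with deg f ≤ 3: f(k) = k*(k + 3)*(k + 6)/16.
Then R = B(k−1)f/C = k*(k + 3)*(k + 5)*(k + 6)/(8*(2*k + 7)), so s_k = R(k)·t_k = k*(-k - 6)/(8*(k**2 + 6*k + 8)).
Verify: (-2*k - 7)/(k**4 + 14*k**3 + 71*k**2 + 154*k + 120) matches t_k.
Evaluate s at k=4 and k=0: -5/48 and 0; difference -5/48.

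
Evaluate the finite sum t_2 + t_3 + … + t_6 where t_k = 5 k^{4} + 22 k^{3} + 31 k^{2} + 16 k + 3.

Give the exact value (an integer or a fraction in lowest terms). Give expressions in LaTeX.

Σ = 24175

Step 1: r(k) = (5*k**4 + 42*k**3 + 127*k**2 + 164*k + 77)/(5*k**4 + 22*k**3 + 31*k**2 + 16*k + 3).
A = 1, B = 1, C = k**4 + 22*k**3/5 + 31*k**2/5 + 16*k/5 + 3/5.
Need (1)·f(k+1) − (1)·f(k) = k**4 + 22*k**3/5 + 31*k**2/5 + 16*k/5 + 3/5.
d = 5 from the (0,0,4) case.
Coefficient equations give f(k) = k**2*(k + 2)*(k**2 + k - 1)/5.
Get s_k = R·t_k = k**2*(k**3 + 3*k**2 + k - 2) with R(k) = B(k−1)f(k)/C(k) = k**2*(k + 2)*(k**2 + k - 1)/(5*k**4 + 22*k**3 + 31*k**2 + 16*k + 3).
Verify: 5*k**4 + 22*k**3 + 31*k**2 + 16*k + 3 matches t_k.
Telescoping: Σ = s_(7) − s_(2) = 24255 − (80) = 24175.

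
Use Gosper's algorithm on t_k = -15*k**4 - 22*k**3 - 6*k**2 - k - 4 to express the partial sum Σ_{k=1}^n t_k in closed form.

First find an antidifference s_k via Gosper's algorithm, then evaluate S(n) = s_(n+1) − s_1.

Compute t_(k+1)/t_k: get (15*k**4 + 82*k**3 + 162*k**2 + 139*k + 48)/(15*k**4 + 22*k**3 + 6*k**2 + k + 4).
Take A(k)=1, B(k)=1, C(k)=k**4 + 22*k**3/15 + 2*k**2/5 + k/15 + 4/15.
Key eq: (1)·f(k+1) = (1)·f(k) + (k**4 + 22*k**3/15 + 2*k**2/5 + k/15 + 4/15).
Degrees (0,0,4) ⇒ d ≤ 5.
Match coefficients ⇒ f(k) = k*(3*k**4 - 2*k**3 - 4*k**2 + 3*k + 4)/15.
Get s_k = R·t_k = k*(-3*k**4 + 2*k**3 + 4*k**2 - 3*k - 4) with R(k) = B(k−1)f(k)/C(k) = k*(3*k**4 - 2*k**3 - 4*k**2 + 3*k + 4)/(15*k**4 + 22*k**3 + 6*k**2 + k + 4).
Verify: -15*k**4 - 22*k**3 - 6*k**2 - k - 4 matches t_k.
s_(n+1) = -3*n**5 - 13*n**4 - 18*n**3 - 9*n**2 - 5*n - 4 and s_(1) = -4, so S(n) = n*(-3*n**4 - 13*n**3 - 18*n**2 - 9*n - 5).

S(n) = n*(-3*n**4 - 13*n**3 - 18*n**2 - 9*n - 5)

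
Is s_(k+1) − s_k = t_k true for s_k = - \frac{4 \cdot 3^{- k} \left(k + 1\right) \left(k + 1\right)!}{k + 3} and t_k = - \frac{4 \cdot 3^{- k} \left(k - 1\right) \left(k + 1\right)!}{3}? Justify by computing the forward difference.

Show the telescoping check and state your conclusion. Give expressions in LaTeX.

s_(k+1) = -4*(k + 2)*factorial(k + 2)/(3*3**k*(k + 4))
s_(k+1) − s_k = -4*k*(k**2 + 4*k + 1)*factorial(k + 1)/(3*3**k*(k + 3)*(k + 4))
(s_(k+1) − s_k) − t_k = 8*(k**2 + 2*k - 6)*factorial(k + 1)/(3*3**k*(k + 3)*(k + 4))

Invalid: residual \frac{8 \cdot 3^{- k} \left(k^{2} + 2 k - 6\right) \left(k + 1\right)!}{3 \left(k + 3\right) \left(k + 4\right)} ≠ 0.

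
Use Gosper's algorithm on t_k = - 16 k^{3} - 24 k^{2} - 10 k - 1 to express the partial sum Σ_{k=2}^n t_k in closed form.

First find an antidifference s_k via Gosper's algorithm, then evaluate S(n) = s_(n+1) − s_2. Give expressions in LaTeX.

Ratio r(k) = (16*k**3 + 72*k**2 + 106*k + 51)/(16*k**3 + 24*k**2 + 10*k + 1).
So A=1 and B=1, with C=k**3 + 3*k**2/2 + 5*k/8 + 1/16.
Solve (1)·f(k+1) − (1)·f(k) = k**3 + 3*k**2/2 + 5*k/8 + 1/16.
Bound: deg f ≤ 4.
Solve for f: f(k) = k**2*(4*k**2 - 3)/16 (degree 4 ≤ 4).
R(k) = B(k−1)·f(k)/C(k) = k**2*(4*k**2 - 3)/((2*k + 1)*(8*k**2 + 8*k + 1)); s_k = R·t_k = k**2*(3 - 4*k**2).
Δs = -16*k**3 - 24*k**2 - 10*k - 1, as required.
Telescope: S(n) = s_(n+1) − s_(2) = -4*n**4 - 16*n**3 - 21*n**2 - 10*n - 1 − (-52) = -4*n**4 - 16*n**3 - 21*n**2 - 10*n + 51.

S(n) = - 4 n^{4} - 16 n^{3} - 21 n^{2} - 10 n + 51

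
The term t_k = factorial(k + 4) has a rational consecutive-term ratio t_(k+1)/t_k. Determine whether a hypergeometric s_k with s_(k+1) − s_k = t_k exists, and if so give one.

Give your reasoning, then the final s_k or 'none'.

none — t_k is not Gosper-summable

Compute t_(k+1)/t_k: get k + 5.
Factor: A=k + 5; B=1; C=1.
Solve (k + 5)·f(k+1) − (1)·f(k) = 1.
Bound: deg f ≤ -1.
d = -1 < 0 ⇒ no nonzero polynomial f; not summable.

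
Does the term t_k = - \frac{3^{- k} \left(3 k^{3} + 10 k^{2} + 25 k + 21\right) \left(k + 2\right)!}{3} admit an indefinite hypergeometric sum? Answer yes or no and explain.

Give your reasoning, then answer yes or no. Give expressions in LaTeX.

t_(k+1)/t_k = (3*k**4 + 28*k**3 + 111*k**2 + 221*k + 177)/(3*(3*k**3 + 10*k**2 + 25*k + 21)).
Take A(k)=k/3 + 1, B(k)=1, C(k)=k**3 + 10*k**2/3 + 25*k/3 + 7.
Need (k/3 + 1)·f(k+1) − (1)·f(k) = k**3 + 10*k**2/3 + 25*k/3 + 7.
Degrees (1,0,3) ⇒ d ≤ 2.
Solving with deg f ≤ 2: f(k) = k*(3*k + 4).
R(k) = B(k−1)·f(k)/C(k) = 3*k*(3*k + 4)/(3*k**3 + 10*k**2 + 25*k + 21); s_k = R·t_k = -k*(3*k + 4)*factorial(k + 2)/3**k.
s_(k+1) − s_k = -(3*k**3 + 10*k**2 + 25*k + 21)*factorial(k + 2)/(3*3**k) = t_k.

Yes. s_k = - 3^{- k} k \left(3 k + 4\right) \left(k + 2\right)!.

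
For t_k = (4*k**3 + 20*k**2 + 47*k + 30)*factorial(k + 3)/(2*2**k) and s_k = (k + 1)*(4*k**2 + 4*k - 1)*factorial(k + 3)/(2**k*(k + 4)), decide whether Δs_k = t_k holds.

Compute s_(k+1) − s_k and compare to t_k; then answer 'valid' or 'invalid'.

Invalid: residual -3*(4*k**4 + 36*k**3 + 119*k**2 + 210*k + 122)*factorial(k + 3)/(2*2**k*(k + 4)*(k + 5)) ≠ 0.

s_(k+1) = (k + 2)*(4*k**2 + 12*k + 7)*factorial(k + 4)/(2*2**k*(k + 5))
s_(k+1) − s_k = (4*k**5 + 44*k**4 + 199*k**3 + 496*k**2 + 580*k + 234)*factorial(k + 3)/(2*2**k*(k + 4)*(k + 5))
(s_(k+1) − s_k) − t_k = -3*(4*k**4 + 36*k**3 + 119*k**2 + 210*k + 122)*factorial(k + 3)/(2*2**k*(k + 4)*(k + 5))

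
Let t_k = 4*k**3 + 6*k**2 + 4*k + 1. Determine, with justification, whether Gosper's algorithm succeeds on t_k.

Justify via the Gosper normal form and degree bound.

Yes. s_k = k**4.

Ratio r(k) = (4*k**3 + 18*k**2 + 28*k + 15)/(4*k**3 + 6*k**2 + 4*k + 1).
A = 1, B = 1, C = k**3 + 3*k**2/2 + k + 1/4.
Need (1)·f(k+1) − (1)·f(k) = k**3 + 3*k**2/2 + k + 1/4.
deg f ≤ 4 (via 0,0,3).
A polynomial solution: f(k) = k**4/4.
R(k) = B(k−1)·f(k)/C(k) = k**4/((2*k + 1)*(2*k**2 + 2*k + 1)); s_k = R·t_k = k**4.
Check: Δs_k = -k**4 + (k + 1)**4. ✓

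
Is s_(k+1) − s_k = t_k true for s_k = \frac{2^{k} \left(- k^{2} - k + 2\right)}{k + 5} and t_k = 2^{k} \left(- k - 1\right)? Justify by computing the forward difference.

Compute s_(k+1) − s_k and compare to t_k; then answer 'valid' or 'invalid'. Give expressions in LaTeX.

Invalid: residual \frac{3 \cdot 2^{k} \left(k^{2} + 5 k + 6\right)}{k^{2} + 11 k + 30} ≠ 0.

s_(k+1) = 2**(k + 1)*k*(-k - 3)/(k + 6)
s_(k+1) − s_k = 2**k*(-k**3 - 9*k**2 - 26*k - 12)/(k**2 + 11*k + 30)
(s_(k+1) − s_k) − t_k = 3*2**k*(k**2 + 5*k + 6)/(k**2 + 11*k + 30)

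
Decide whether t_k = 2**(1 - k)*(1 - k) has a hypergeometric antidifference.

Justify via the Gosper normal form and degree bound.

Ratio r(k) = k/(2*(k - 1)).
Gosper form: A/B · C(k+1)/C(k) with A=1/2, B=1, C=k - 1.
Solve (1/2)·f(k+1) − (1)·f(k) = k - 1.
Bound: deg f ≤ 1.
Coefficient equations give f(k) = -2*k.
So s_k = (B(k−1)f/C)·t_k = (-2*k/(k - 1))·t_k = 2**(2 - k)*k.
Check: Δs_k = 2**(1 - k)*(1 - k). ✓

Yes. s_k = 2**(2 - k)*k.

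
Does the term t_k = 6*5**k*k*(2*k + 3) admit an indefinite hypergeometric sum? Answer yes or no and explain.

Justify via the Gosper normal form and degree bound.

Step 1: r(k) = 5*(k + 1)*(2*k + 5)/(k*(2*k + 3)).
So A=5 and B=1, with C=k**2 + 3*k/2.
Need (5)·f(k+1) − (1)·f(k) = k**2 + 3*k/2.
From deg A=0, deg B=0, deg C=2: d=2.
Match coefficients ⇒ f(k) = k*(k - 1)/4.
So s_k = (B(k−1)f/C)·t_k = ((k - 1)/(2*(2*k + 3)))·t_k = 3*5**k*k*(k - 1).
Check: Δs_k = 6*5**k*k*(2*k + 3). ✓

Yes. s_k = 3*5**k*k*(k - 1).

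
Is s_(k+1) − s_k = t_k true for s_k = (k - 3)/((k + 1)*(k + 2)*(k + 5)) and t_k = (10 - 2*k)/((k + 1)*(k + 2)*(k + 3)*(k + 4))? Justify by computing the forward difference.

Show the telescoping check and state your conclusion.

Invalid: residual 2*(3*k**2 + k - 62)/(k**6 + 21*k**5 + 175*k**4 + 735*k**3 + 1624*k**2 + 1764*k + 720) ≠ 0.

s_(k+1) = (k - 2)/((k + 2)*(k + 3)*(k + 6))
s_(k+1) − s_k = 2*(-k**2 + k + 22)/(k**5 + 17*k**4 + 107*k**3 + 307*k**2 + 396*k + 180)
(s_(k+1) − s_k) − t_k = 2*(3*k**2 + k - 62)/(k**6 + 21*k**5 + 175*k**4 + 735*k**3 + 1624*k**2 + 1764*k + 720)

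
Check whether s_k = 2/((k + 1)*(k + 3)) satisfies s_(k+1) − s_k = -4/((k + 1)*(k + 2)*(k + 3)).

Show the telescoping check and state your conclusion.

Invalid: residual 6/(k**4 + 10*k**3 + 35*k**2 + 50*k + 24) ≠ 0.

s_(k+1) = 2/((k + 2)*(k + 4))
s_(k+1) − s_k = 2*(-2*k - 5)/(k**4 + 10*k**3 + 35*k**2 + 50*k + 24)
(s_(k+1) − s_k) − t_k = 6/(k**4 + 10*k**3 + 35*k**2 + 50*k + 24)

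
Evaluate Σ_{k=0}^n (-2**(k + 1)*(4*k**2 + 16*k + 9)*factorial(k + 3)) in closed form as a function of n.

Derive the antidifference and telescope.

t_(k+1)/t_k = 2*(4*k**3 + 40*k**2 + 125*k + 116)/(4*k**2 + 16*k + 9).
Factor: A=2*k + 8; B=1; C=k**2 + 4*k + 9/4.
f must satisfy (2*k + 8)·f(k+1) − (1)·f(k) = k**2 + 4*k + 9/4.
d = 1 from the (1,0,2) case.
Coefficient equations give f(k) = (2*k - 1)/4.
Certificate R = B(k−1)f/C = (2*k - 1)/(4*k**2 + 16*k + 9) gives s_k = -2**(k + 1)*(2*k - 1)*factorial(k + 3).
Verify: -2**(k + 1)*(4*k**2 + 16*k + 9)*factorial(k + 3) matches t_k.
Telescope: S(n) = s_(n+1) − s_(0) = -2**(n + 2)*(2*n + 1)*factorial(n + 4) − (12) = -8*2**n*n*factorial(n + 4) - 4*2**n*factorial(n + 4) - 12.

S(n) = -8*2**n*n*factorial(n + 4) - 4*2**n*factorial(n + 4) - 12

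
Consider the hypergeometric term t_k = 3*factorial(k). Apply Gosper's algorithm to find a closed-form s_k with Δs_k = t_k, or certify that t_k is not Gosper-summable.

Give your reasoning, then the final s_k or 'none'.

not Gosper-summable; s_k does not exist

t_(k+1)/t_k = k + 1.
A = k + 1, B = 1, C = 1.
Set up (k + 1)·f(k+1) − (1)·f(k) − (1) = 0.
From deg A=1, deg B=0, deg C=0: d=-1.
Negative degree bound (-1): no f exists, t_k not Gosper-summable.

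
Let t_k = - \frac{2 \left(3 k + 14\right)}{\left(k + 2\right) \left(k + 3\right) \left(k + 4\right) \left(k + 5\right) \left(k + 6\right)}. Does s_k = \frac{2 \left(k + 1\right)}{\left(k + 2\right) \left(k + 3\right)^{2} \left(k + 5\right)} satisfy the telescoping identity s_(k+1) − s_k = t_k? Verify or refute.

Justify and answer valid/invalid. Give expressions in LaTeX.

Invalid: residual \frac{4 \left(4 k^{2} + 33 k + 66\right)}{k^{7} + 27 k^{6} + 307 k^{5} + 1905 k^{4} + 6964 k^{3} + 14988 k^{2} + 17568 k + 8640} ≠ 0.

s_(k+1) = 2*(k + 2)/((k + 3)*(k + 4)**2*(k + 6))
s_(k+1) − s_k = 2*(-(k + 1)*(k + 4)**2*(k + 6) + (k + 2)**2*(k + 3)*(k + 5))/((k + 2)*(k + 3)**2*(k + 4)**2*(k + 5)*(k + 6))
(s_(k+1) − s_k) − t_k = 4*(4*k**2 + 33*k + 66)/(k**7 + 27*k**6 + 307*k**5 + 1905*k**4 + 6964*k**3 + 14988*k**2 + 17568*k + 8640)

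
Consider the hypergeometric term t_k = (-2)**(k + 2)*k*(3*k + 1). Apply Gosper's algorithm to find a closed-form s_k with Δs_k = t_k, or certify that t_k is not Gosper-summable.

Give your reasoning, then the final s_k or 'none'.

s_k = (-2)**(k + 2)*k*(1 - k)

The ratio is -2*(k + 1)*(3*k + 4)/(k*(3*k + 1)).
So A=-2 and B=1, with C=k**2 + k/3.
Set up (-2)·f(k+1) − (1)·f(k) − (k**2 + k/3) = 0.
Degrees (0,0,2) ⇒ d ≤ 2.
Coefficient equations give f(k) = -k*(k - 1)/3.
So s_k = (B(k−1)f/C)·t_k = (-(k - 1)/(3*k + 1))·t_k = (-2)**(k + 2)*k*(1 - k).
s_(k+1) − s_k = (-2)**(k + 2)*k*(3*k + 1) = t_k.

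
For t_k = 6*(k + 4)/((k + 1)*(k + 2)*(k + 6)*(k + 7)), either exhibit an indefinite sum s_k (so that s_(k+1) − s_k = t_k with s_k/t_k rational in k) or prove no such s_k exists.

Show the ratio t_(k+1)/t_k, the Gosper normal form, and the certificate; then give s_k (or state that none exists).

The ratio is (k + 1)*(k + 5)*(k + 6)/((k + 3)*(k + 4)*(k + 8)).
Factor: A=k + 1; B=k + 8; C=k**4 + 16*k**3 + 95*k**2 + 248*k + 240.
f must satisfy (k + 1)·f(k+1) − (k + 7)·f(k) = k**4 + 16*k**3 + 95*k**2 + 248*k + 240.
Bound: deg f ≤ 6.
Solving with deg f ≤ 6: f(k) = k*(k + 2)*(k + 3)*(k + 4)*(k + 5)*(k + 7)/12.
Then R = B(k−1)f/C = k*(k + 2)*(k + 7)**2/(12*(k + 4)), so s_k = R(k)·t_k = k*(k + 7)/(2*(k**2 + 7*k + 6)).
Δs = 6*(k + 4)/(k**4 + 16*k**3 + 83*k**2 + 152*k + 84), as required.

s_k = k*(k + 7)/(2*(k**2 + 7*k + 6))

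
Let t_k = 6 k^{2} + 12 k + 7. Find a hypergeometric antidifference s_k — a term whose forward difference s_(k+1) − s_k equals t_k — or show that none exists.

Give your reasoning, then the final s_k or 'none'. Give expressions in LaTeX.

t_(k+1)/t_k = (6*k**2 + 24*k + 25)/(6*k**2 + 12*k + 7).
Gosper form: A/B · C(k+1)/C(k) with A=1, B=1, C=k**2 + 2*k + 7/6.
Key eq: (1)·f(k+1) = (1)·f(k) + (k**2 + 2*k + 7/6).
deg f ≤ 3 (via 0,0,2).
Solving with deg f ≤ 3: f(k) = k*(2*k**2 + 3*k + 2)/6.
Certificate R = B(k−1)f/C = k*(2*k**2 + 3*k + 2)/(6*k**2 + 12*k + 7) gives s_k = k*(2*k**2 + 3*k + 2).
Δs = 6*k**2 + 12*k + 7, as required.

s_k = k \left(2 k^{2} + 3 k + 2\right)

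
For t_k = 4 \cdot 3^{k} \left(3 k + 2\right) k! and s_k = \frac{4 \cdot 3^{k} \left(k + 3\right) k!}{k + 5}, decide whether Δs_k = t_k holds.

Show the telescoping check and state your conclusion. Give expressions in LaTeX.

s_(k+1) = 12*3**k*(k + 4)*factorial(k + 1)/(k + 6)
s_(k+1) − s_k = 4*3**k*(3*k**3 + 29*k**2 + 78*k + 42)*factorial(k)/((k + 5)*(k + 6))
(s_(k+1) − s_k) − t_k = -8*3**k*(3*k**2 + 17*k + 9)*factorial(k)/((k + 5)*(k + 6))

Invalid: residual - \frac{8 \cdot 3^{k} \left(3 k^{2} + 17 k + 9\right) k!}{\left(k + 5\right) \left(k + 6\right)} ≠ 0.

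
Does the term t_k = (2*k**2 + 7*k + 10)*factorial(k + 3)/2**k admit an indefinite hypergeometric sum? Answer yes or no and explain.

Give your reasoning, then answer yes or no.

Yes. s_k = 2**(1 - k)*(2*k + 1)*factorial(k + 3).

The ratio is (k + 4)*(7*k + 2*(k + 1)**2 + 17)/(2*(2*k**2 + 7*k + 10)).
Factor: A=k/2 + 2; B=1; C=k**2 + 7*k/2 + 5.
Solve (k/2 + 2)·f(k+1) − (1)·f(k) = k**2 + 7*k/2 + 5.
Bound: deg f ≤ 1.
Solve for f: f(k) = 2*k + 1 (degree 1 ≤ 1).
R(k) = B(k−1)·f(k)/C(k) = 2*(2*k + 1)/(2*k**2 + 7*k + 10); s_k = R·t_k = 2**(1 - k)*(2*k + 1)*factorial(k + 3).
Δs = (2*k**2 + 7*k + 10)*factorial(k + 3)/2**k, as required.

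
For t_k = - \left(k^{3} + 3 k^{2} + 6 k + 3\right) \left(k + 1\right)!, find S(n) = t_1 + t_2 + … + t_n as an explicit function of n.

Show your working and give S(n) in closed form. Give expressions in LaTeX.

The ratio is (k**4 + 8*k**3 + 27*k**2 + 43*k + 26)/(k**3 + 3*k**2 + 6*k + 3).
Take A(k)=k + 2, B(k)=1, C(k)=k**3 + 3*k**2 + 6*k + 3.
Set up (k + 2)·f(k+1) − (1)·f(k) − (k**3 + 3*k**2 + 6*k + 3) = 0.
d = 2 from the (1,0,3) case.
Solve for f: f(k) = k**2 + 1 (degree 2 ≤ 2).
Certificate R = B(k−1)f/C = (k**2 + 1)/(k**3 + 3*k**2 + 6*k + 3) gives s_k = -(k**2 + 1)*factorial(k + 1).
s_(k+1) − s_k = -(k**3 + 3*k**2 + 6*k + 3)*factorial(k + 1) = t_k.
Evaluate: s_(n+1) = -(n**2 + 2*n + 2)*factorial(n + 2); subtract s_(1) = -4 ⇒ S(n) = -n**4*factorial(n) - 5*n**3*factorial(n) - 10*n**2*factorial(n) - 10*n*factorial(n) - 4*factorial(n) + 4.

S(n) = - n^{4} n! - 5 n^{3} n! - 10 n^{2} n! - 10 n n! - 4 n! + 4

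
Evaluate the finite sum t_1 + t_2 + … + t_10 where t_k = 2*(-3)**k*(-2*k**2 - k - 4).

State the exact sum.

Σ = -19840458

r(k) = 3*(-2*k**2 - 5*k - 7)/(2*k**2 + k + 4) after simplifying.
A = -3, B = 1, C = k**2 + k/2 + 2.
Solve (-3)·f(k+1) − (1)·f(k) = k**2 + k/2 + 2.
Bound: deg f ≤ 2.
A polynomial solution: f(k) = -(k**2 - k + 2)/4.
Then R = B(k−1)f/C = -(k**2 - k + 2)/(2*(2*k**2 + k + 4)), so s_k = R(k)·t_k = (-3)**k*(k**2 - k + 2).
s_(k+1) − s_k = 2*(-3)**k*(-2*k**2 - k - 4) = t_k.
Evaluate s at k=11 and k=1: -19840464 and -6; difference -19840458.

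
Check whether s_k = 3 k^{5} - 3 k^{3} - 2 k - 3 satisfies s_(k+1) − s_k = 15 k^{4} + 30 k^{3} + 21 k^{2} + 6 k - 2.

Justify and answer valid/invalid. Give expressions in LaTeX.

Valid: the claim telescopes to t_k.

s_(k+1) = -2*k + 3*(k + 1)**5 - 3*(k + 1)**3 - 5
s_(k+1) − s_k = 15*k**4 + 30*k**3 + 21*k**2 + 6*k - 2
(s_(k+1) − s_k) − t_k = 0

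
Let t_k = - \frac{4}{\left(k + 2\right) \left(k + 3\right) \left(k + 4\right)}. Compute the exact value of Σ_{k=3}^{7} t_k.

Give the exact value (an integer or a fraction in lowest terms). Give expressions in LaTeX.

Σ = -8/165

Step 1: r(k) = (k + 2)/(k + 5).
So A=k + 2 and B=k + 5, with C=1.
Set up (k + 2)·f(k+1) − (k + 4)·f(k) − (1) = 0.
Degrees (1,1,0) ⇒ d ≤ 2.
Solving with deg f ≤ 2: f(k) = k*(k + 5)/12.
Certificate R = B(k−1)f/C = k*(k + 4)*(k + 5)/12 gives s_k = k*(-k - 5)/(3*(k + 2)*(k + 3)).
s_(k+1) − s_k = -4/(k**3 + 9*k**2 + 26*k + 24) = t_k.
Σ_(k=3)^(7) t_k = s_(8) − s_(3) = -52/165 − (-4/15) = -8/165.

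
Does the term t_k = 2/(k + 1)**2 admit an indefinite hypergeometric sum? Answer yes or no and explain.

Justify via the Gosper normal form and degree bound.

No — the linear system for f has no solution.

The ratio is (k + 1)**2/(k + 2)**2.
So A=k**2 + 2*k + 1 and B=k**2 + 4*k + 4, with C=1.
Set up (k**2 + 2*k + 1)·f(k+1) − (k**2 + 2*k + 1)·f(k) − (1) = 0.
deg f ≤ 0 (via 2,2,0).
Generic f = c0 gives residual -1; -1 = 0 cannot hold, so t_k is not Gosper-summable.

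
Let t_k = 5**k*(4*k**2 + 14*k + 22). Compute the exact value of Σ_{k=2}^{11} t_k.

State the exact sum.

r(k) = 5*(2*k**2 + 11*k + 20)/(2*k**2 + 7*k + 11) after simplifying.
Normal form (A,B,C) = (5, 1, k**2 + 7*k/2 + 11/2).
f must satisfy (5)·f(k+1) − (1)·f(k) = k**2 + 7*k/2 + 11/2.
Degrees (0,0,2) ⇒ d ≤ 2.
Solving with deg f ≤ 2: f(k) = (k**2 + k + 3)/4.
R(k) = B(k−1)·f(k)/C(k) = (k**2 + k + 3)/(2*(2*k**2 + 7*k + 11)); s_k = R·t_k = 5**k*(k**2 + k + 3).
Verify: 5**k*(4*k**2 + 14*k + 22) matches t_k.
Evaluate s at k=12 and k=2: 38818359375 and 225; difference 38818359150.

Σ = 38818359150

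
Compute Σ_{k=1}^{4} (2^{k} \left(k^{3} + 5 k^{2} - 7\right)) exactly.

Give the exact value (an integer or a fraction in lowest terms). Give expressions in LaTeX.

Σ = 2794

t_(k+1)/t_k = 2*((k + 1)**3 + 5*(k + 1)**2 - 7)/(k**3 + 5*k**2 - 7).
A = 2, B = 1, C = k**3 + 5*k**2 - 7.
f must satisfy (2)·f(k+1) − (1)·f(k) = k**3 + 5*k**2 - 7.
d = 3 from the (0,0,3) case.
Solving with deg f ≤ 3: f(k) = k**3 - k**2 - 2*k - 3.
Then R = B(k−1)f/C = (k**3 - k**2 - 2*k - 3)/(k**3 + 5*k**2 - 7), so s_k = R(k)·t_k = 2**k*(k**3 - k**2 - 2*k - 3).
Check: Δs_k = 2**k*(k**3 + 5*k**2 - 7). ✓
Telescoping: Σ = s_(5) − s_(1) = 2784 − (-10) = 2794.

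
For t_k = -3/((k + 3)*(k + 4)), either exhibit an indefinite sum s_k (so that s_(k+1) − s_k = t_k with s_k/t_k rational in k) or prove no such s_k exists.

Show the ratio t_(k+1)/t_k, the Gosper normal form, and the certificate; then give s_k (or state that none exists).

s_k = -k/(k + 3)

The ratio is (k + 3)/(k + 5).
Take A(k)=k + 3, B(k)=k + 5, C(k)=1.
Need (k + 3)·f(k+1) − (k + 4)·f(k) = 1.
deg f ≤ 1 (via 1,1,0).
Match coefficients ⇒ f(k) = k/3.
So s_k = (B(k−1)f/C)·t_k = (k*(k + 4)/3)·t_k = -k/(k + 3).
s_(k+1) − s_k = -3/(k**2 + 7*k + 12) = t_k.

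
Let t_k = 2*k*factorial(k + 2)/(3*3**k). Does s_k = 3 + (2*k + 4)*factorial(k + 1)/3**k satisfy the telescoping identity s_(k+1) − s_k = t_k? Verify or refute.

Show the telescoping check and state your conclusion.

s_(k+1) = 3**(-k - 1)*(2*k + 6)*factorial(k + 2) + 3
s_(k+1) − s_k = 2*k*factorial(k + 2)/(3*3**k)
(s_(k+1) − s_k) − t_k = 0

Valid: the claim telescopes to t_k.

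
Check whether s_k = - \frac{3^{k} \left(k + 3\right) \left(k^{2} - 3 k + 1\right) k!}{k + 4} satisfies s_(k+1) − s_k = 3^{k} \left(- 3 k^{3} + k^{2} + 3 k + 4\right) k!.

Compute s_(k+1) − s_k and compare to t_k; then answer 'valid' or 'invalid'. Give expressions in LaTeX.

s_(k+1) = 3**(k + 1)*(k + 4)*(-k**2 + k + 1)*factorial(k + 1)/(k + 5)
s_(k+1) − s_k = -3**k*(3*k**5 + 23*k**4 + 37*k**3 - 43*k**2 - 83*k - 63)*factorial(k)/((k + 4)*(k + 5))
(s_(k+1) − s_k) − t_k = 3**k*(3*k**4 + 11*k**3 - 8*k**2 - 13*k - 17)*factorial(k)/((k + 4)*(k + 5))

Invalid: residual \frac{3^{k} \left(3 k^{4} + 11 k^{3} - 8 k^{2} - 13 k - 17\right) k!}{\left(k + 4\right) \left(k + 5\right)} ≠ 0.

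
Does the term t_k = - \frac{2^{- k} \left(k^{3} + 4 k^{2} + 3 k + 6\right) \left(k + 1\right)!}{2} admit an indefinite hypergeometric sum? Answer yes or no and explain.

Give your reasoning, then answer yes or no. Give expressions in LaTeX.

Yes. s_k = - 2^{- k} \left(k^{2} + 2 k - 4\right) \left(k + 1\right)!.

Ratio r(k) = (k**4 + 9*k**3 + 28*k**2 + 42*k + 28)/(2*(k**3 + 4*k**2 + 3*k + 6)).
A = k/2 + 1, B = 1, C = k**3 + 4*k**2 + 3*k + 6.
Key eq: (k/2 + 1)·f(k+1) = (1)·f(k) + (k**3 + 4*k**2 + 3*k + 6).
Bound: deg f ≤ 2.
Match coefficients ⇒ f(k) = 2*(k**2 + 2*k - 4).
Get s_k = R·t_k = -(k**2 + 2*k - 4)*factorial(k + 1)/2**k with R(k) = B(k−1)f(k)/C(k) = 2*(k**2 + 2*k - 4)/(k**3 + 4*k**2 + 3*k + 6).
Δs = -(k**3 + 4*k**2 + 3*k + 6)*factorial(k + 1)/(2*2**k), as required.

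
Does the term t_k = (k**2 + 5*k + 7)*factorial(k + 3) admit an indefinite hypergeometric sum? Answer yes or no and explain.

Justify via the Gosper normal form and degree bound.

Yes. s_k = (k + 1)*factorial(k + 3).

Step 1: r(k) = (k + 4)*(5*k + (k + 1)**2 + 12)/(k**2 + 5*k + 7).
Take A(k)=k + 4, B(k)=1, C(k)=k**2 + 5*k + 7.
f must satisfy (k + 4)·f(k+1) − (1)·f(k) = k**2 + 5*k + 7.
Degrees (1,0,2) ⇒ d ≤ 1.
Match coefficients ⇒ f(k) = k + 1.
Certificate R = B(k−1)f/C = (k + 1)/(k**2 + 5*k + 7) gives s_k = (k + 1)*factorial(k + 3).
Check: Δs_k = (k**2 + 5*k + 7)*factorial(k + 3). ✓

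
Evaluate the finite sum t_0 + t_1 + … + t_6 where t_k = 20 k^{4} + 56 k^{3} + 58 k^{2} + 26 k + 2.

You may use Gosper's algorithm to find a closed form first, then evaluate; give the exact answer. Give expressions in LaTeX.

The ratio is (10*k**4 + 68*k**3 + 173*k**2 + 195*k + 81)/(10*k**4 + 28*k**3 + 29*k**2 + 13*k + 1).
Normal form (A,B,C) = (1, 1, k**4 + 14*k**3/5 + 29*k**2/10 + 13*k/10 + 1/10).
f must satisfy (1)·f(k+1) − (1)·f(k) = k**4 + 14*k**3/5 + 29*k**2/10 + 13*k/10 + 1/10.
deg f ≤ 5 (via 0,0,4).
Coefficient equations give f(k) = k*(2*k**4 + 2*k**3 - k**2 - k - 1)/10.
R(k) = B(k−1)·f(k)/C(k) = k*(2*k**4 + 2*k**3 - k**2 - k - 1)/(10*k**4 + 28*k**3 + 29*k**2 + 13*k + 1); s_k = R·t_k = 2*k*(2*k**4 + 2*k**3 - k**2 - k - 1).
Verify: 20*k**4 + 56*k**3 + 58*k**2 + 26*k + 2 matches t_k.
Evaluate s at k=7 and k=0: 76034 and 0; difference 76034.

Σ = 76034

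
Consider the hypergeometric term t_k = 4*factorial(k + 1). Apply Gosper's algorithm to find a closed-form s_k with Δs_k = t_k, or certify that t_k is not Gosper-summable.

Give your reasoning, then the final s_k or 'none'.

none — t_k is not Gosper-summable

Compute t_(k+1)/t_k: get k + 2.
So A=k + 2 and B=1, with C=1.
f must satisfy (k + 2)·f(k+1) − (1)·f(k) = 1.
d = -1 from the (1,0,0) case.
d = -1 < 0 ⇒ no nonzero polynomial f; not summable.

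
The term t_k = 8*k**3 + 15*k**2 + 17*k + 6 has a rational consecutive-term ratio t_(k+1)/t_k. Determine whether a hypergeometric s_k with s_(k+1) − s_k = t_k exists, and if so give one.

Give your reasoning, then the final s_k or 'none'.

The ratio is (8*k**3 + 39*k**2 + 71*k + 46)/(8*k**3 + 15*k**2 + 17*k + 6).
Normal form (A,B,C) = (1, 1, k**3 + 15*k**2/8 + 17*k/8 + 3/4).
Solve (1)·f(k+1) − (1)·f(k) = k**3 + 15*k**2/8 + 17*k/8 + 3/4.
deg f ≤ 4 (via 0,0,3).
A polynomial solution: f(k) = k**2*(2*k**2 + k + 3)/8.
Certificate R = B(k−1)f/C = k**2*(2*k**2 + k + 3)/(8*k**3 + 15*k**2 + 17*k + 6) gives s_k = k**2*(2*k**2 + k + 3).
Check: Δs_k = 8*k**3 + 15*k**2 + 17*k + 6. ✓

s_k = k**2*(2*k**2 + k + 3)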